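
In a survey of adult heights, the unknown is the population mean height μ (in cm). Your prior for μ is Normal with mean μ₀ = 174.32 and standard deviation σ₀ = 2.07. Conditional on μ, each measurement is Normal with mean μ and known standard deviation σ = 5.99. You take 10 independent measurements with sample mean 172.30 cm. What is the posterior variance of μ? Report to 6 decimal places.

For Normal data with known variance σ², a Normal(μ₀, σ₀²) prior on μ is conjugate. Posterior precision = 1/σ₀² + n/σ²; posterior mean is the precision-weighted average of μ₀ and x̄.
σ₀² = 2.07² = 4.2849, σ² = 5.99² = 35.8801; σ² + n·σ₀² = 35.8801 + 10·4.2849 = 78.7291.
Posterior precision = 1/σ₀² + n/σ² = 1/4.2849 + 10/35.8801 = (σ² + n·σ₀²)/(σ₀²σ²) = 78.7291/(4.2849·35.8801); posterior variance σₙ² = σ₀²σ²/(σ² + n·σ₀²) = 4.2849·35.8801/78.7291 = 1.952806.

1.952806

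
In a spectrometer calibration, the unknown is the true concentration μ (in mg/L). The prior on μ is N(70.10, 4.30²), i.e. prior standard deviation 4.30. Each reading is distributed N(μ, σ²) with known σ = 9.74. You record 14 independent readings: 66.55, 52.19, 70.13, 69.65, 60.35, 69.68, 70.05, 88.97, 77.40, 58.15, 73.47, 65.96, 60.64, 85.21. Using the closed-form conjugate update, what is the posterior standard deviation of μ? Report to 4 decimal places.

2.2269

For Normal data with known variance σ², a Normal(μ₀, σ₀²) prior on μ is conjugate. Posterior precision = 1/σ₀² + n/σ²; posterior mean is the precision-weighted average of μ₀ and x̄.
σ₀² = 4.30² = 18.49, σ² = 9.74² = 94.8676; σ² + n·σ₀² = 94.8676 + 14·18.49 = 353.7276.
Posterior precision = 1/σ₀² + n/σ² = 1/18.49 + 14/94.8676 = (σ² + n·σ₀²)/(σ₀²σ²) = 353.7276/(18.49·94.8676); posterior variance σₙ² = σ₀²σ²/(σ² + n·σ₀²) = 18.49·94.8676/353.7276 = 4.958906.
Posterior SD = √σₙ² = √(18.49·94.8676/353.7276) = 2.2269.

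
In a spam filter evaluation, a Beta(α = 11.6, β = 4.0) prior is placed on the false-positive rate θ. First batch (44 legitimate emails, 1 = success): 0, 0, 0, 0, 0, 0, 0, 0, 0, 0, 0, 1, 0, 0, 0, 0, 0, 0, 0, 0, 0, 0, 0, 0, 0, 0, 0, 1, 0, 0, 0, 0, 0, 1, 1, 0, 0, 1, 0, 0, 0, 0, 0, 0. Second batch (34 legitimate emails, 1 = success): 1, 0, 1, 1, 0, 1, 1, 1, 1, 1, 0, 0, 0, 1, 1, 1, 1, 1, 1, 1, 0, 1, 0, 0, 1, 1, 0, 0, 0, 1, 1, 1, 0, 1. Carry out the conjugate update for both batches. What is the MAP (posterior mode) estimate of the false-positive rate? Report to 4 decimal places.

The Beta prior is conjugate to a Binomial/Bernoulli likelihood; the update adds successes to α and failures to β.
After batch 1: Beta(11.6+5, 4.0+39) = Beta(16.6, 43.0).
After batch 2: Beta(16.6+22, 43.0+12) = Beta(38.6, 55.0).
Mode of Beta(a,b) for a,b>1 is (a−1)/(a+b−2) = 37.6/91.6 = 0.4105.

0.4105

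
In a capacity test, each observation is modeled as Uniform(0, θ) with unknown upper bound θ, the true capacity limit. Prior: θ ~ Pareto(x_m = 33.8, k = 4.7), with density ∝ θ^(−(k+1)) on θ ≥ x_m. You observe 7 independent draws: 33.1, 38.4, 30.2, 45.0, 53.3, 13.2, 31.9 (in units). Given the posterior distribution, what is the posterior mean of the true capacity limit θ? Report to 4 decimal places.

58.2813

A Pareto(scale x_m, shape k) prior on the upper bound θ of Uniform(0, θ) is conjugate: posterior is Pareto(max(x_m, max xᵢ), k + n).
Sample maximum = 53.3; prior scale x_m = 33.8 → posterior scale = max = 53.3.
Posterior shape = 4.7 + 7 = 11.7.
E[θ|data] = k·x_m/(k−1) = 11.7·53.3/10.7 = 58.2813.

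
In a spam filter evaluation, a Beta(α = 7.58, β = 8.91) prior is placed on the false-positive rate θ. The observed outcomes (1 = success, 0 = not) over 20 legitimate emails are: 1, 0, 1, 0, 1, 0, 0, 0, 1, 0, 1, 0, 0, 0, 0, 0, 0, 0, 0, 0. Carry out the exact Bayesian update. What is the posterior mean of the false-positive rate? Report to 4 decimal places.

0.3448

The Beta prior is conjugate to a Binomial/Bernoulli likelihood; the update adds successes to α and failures to β.
Posterior: Beta(α+k, β+n−k) = Beta(7.58+5, 8.91+15) = Beta(12.58, 23.91).
Posterior mean = α/(α+β) = 12.58/36.49 = 0.3448.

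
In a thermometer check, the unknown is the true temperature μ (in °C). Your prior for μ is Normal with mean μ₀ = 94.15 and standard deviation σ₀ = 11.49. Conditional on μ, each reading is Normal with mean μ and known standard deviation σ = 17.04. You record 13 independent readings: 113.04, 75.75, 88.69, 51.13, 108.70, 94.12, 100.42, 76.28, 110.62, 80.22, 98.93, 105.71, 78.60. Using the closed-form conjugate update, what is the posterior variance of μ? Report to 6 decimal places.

For Normal data with known variance σ², a Normal(μ₀, σ₀²) prior on μ is conjugate. Posterior precision = 1/σ₀² + n/σ²; posterior mean is the precision-weighted average of μ₀ and x̄.
σ₀² = 11.49² = 132.0201, σ² = 17.04² = 290.3616; σ² + n·σ₀² = 290.3616 + 13·132.0201 = 2006.6229.
Posterior precision = 1/σ₀² + n/σ² = 1/132.0201 + 13/290.3616 = (σ² + n·σ₀²)/(σ₀²σ²) = 2006.6229/(132.0201·290.3616); posterior variance σₙ² = σ₀²σ²/(σ² + n·σ₀²) = 132.0201·290.3616/2006.6229 = 19.103523.

19.103523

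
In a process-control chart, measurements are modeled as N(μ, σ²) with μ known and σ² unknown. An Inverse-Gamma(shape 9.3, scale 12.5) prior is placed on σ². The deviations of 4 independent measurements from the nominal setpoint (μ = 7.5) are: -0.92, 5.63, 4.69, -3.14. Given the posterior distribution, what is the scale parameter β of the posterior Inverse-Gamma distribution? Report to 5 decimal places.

With known mean μ and an Inverse-Gamma(α, β) prior on σ², the Normal likelihood is conjugate: posterior is Inv-Gamma(α + n/2, β + Σ(xᵢ−μ)²/2).
Σ(xᵢ−μ)² = (-0.92)² + (5.63)² + (4.69)² + (-3.14)² = 64.3990.
Posterior: Inv-Gamma(9.3 + 4/2, 12.5 + 64.3990/2) = Inv-Gamma(11.30, 44.69950).
Posterior β = 44.69950.

44.69950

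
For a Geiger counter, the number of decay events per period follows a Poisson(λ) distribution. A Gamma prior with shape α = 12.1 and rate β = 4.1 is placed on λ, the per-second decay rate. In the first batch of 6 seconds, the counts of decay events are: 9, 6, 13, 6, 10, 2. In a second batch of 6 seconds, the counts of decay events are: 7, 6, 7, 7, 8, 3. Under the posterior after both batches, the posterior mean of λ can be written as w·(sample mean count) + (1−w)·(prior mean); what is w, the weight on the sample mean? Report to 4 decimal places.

0.7453

With a Gamma(shape α, rate β) prior, the Poisson likelihood is conjugate: the posterior is Gamma(α + ΣXᵢ, β + n).
Total number of seconds: n = 6 + 6 = 12.
Posterior mean = (α₀+S)/(β₀+n) = [n/(β₀+n)]·(S/n) + [β₀/(β₀+n)]·(α₀/β₀), so only n and β₀ enter the weight.
Weight on data w = n/(β₀+n) = 12/(4.1+12) = 12/16.1 = 0.7453.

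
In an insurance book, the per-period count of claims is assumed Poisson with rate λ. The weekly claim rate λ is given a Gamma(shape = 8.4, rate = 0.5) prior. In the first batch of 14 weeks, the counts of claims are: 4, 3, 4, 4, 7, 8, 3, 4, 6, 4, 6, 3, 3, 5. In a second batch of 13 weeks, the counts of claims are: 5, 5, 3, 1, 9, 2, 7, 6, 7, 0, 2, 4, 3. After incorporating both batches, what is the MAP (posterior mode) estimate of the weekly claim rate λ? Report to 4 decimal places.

4.5600

With a Gamma(shape α, rate β) prior, the Poisson likelihood is conjugate: the posterior is Gamma(α + ΣXᵢ, β + n).
Batch 1: sum of counts S = 64 over n = 14 weeks.
After batch 1: Gamma(α+S, β+n) = Gamma(8.4+64, 0.5+14) = Gamma(72.4, 14.5).
Batch 2: sum of counts S = 54 over n = 13 weeks.
After batch 2: Gamma(α+S, β+n) = Gamma(72.4+54, 14.5+13) = Gamma(126.4, 27.5).
Mode of Gamma(α,β) for α≥1 is (α−1)/β = 125.4/27.5 = 4.5600.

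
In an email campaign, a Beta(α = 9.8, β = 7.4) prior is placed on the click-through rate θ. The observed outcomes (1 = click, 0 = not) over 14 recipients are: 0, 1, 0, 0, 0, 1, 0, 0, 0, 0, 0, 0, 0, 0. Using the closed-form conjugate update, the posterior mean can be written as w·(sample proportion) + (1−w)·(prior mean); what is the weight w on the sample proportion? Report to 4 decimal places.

0.4487

The Beta prior is conjugate to a Binomial/Bernoulli likelihood; the update adds successes to α and failures to β.
Posterior mean = (α₀+k)/(α₀+β₀+n) = [n/(α₀+β₀+n)]·(k/n) + [(α₀+β₀)/(α₀+β₀+n)]·α₀/(α₀+β₀), so only n and the prior enter the weight.
The weight on the data is w = n/(α₀+β₀+n) = 14/(9.8+7.4+14) = 14/31.2 = 0.4487.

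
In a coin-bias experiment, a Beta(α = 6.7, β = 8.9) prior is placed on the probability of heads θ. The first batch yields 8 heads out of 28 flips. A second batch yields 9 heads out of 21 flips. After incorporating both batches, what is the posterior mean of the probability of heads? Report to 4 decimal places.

The Beta prior is conjugate to a Binomial/Bernoulli likelihood; the update adds successes to α and failures to β.
After batch 1: Beta(6.7+8, 8.9+20) = Beta(14.7, 28.9).
After batch 2: Beta(14.7+9, 28.9+12) = Beta(23.7, 40.9).
Posterior mean = α/(α+β) = 23.7/64.6 = 0.3669.

0.3669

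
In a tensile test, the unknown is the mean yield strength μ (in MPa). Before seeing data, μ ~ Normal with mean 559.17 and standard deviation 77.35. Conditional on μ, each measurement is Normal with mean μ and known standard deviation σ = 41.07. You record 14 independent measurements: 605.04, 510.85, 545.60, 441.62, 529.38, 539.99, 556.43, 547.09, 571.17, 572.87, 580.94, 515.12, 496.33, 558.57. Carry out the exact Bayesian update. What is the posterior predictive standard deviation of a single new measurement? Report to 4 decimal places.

For Normal data with known variance σ², a Normal(μ₀, σ₀²) prior on μ is conjugate. Posterior precision = 1/σ₀² + n/σ²; posterior mean is the precision-weighted average of μ₀ and x̄.
σ₀² = 77.35² = 5983.0225, σ² = 41.07² = 1686.7449; σ² + n·σ₀² = 1686.7449 + 14·5983.0225 = 85449.0599.
Posterior precision = 1/σ₀² + n/σ² = 1/5983.0225 + 14/1686.7449 = (σ² + n·σ₀²)/(σ₀²σ²) = 85449.0599/(5983.0225·1686.7449); posterior variance σₙ² = σ₀²σ²/(σ² + n·σ₀²) = 5983.0225·1686.7449/85449.0599 = 118.103496.
Predictive variance for one new observation = σₙ² + σ² = 5983.0225·1686.7449/85449.0599 + 1686.7449 = σ²·(σ₀² + 85449.0599)/85449.0599 = 1686.7449·91432.0824/85449.0599 = 1804.848396; SD = √(1686.7449·91432.0824/85449.0599) = 42.4835.

42.4835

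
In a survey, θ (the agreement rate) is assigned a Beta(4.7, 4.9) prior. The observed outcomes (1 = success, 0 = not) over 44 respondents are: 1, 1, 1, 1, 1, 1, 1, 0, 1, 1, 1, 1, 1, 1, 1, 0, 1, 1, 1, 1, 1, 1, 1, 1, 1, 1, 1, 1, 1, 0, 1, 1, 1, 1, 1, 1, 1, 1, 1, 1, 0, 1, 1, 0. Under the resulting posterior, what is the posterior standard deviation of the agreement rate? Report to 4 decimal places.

0.0525

The Beta prior is conjugate to a Binomial/Bernoulli likelihood; the update adds successes to α and failures to β.
Posterior: Beta(α+k, β+n−k) = Beta(4.7+39, 4.9+5) = Beta(43.7, 9.9).
Var = αβ/((α+β)²(α+β+1)) = 43.7·9.9/(53.6²·54.6) = 0.00275800; SD = √0.00275800 = 0.0525.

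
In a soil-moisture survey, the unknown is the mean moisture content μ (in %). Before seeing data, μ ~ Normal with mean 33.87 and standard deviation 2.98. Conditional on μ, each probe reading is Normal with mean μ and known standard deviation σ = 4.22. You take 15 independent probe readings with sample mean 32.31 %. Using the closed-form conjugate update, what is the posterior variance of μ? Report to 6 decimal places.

For Normal data with known variance σ², a Normal(μ₀, σ₀²) prior on μ is conjugate. Posterior precision = 1/σ₀² + n/σ²; posterior mean is the precision-weighted average of μ₀ and x̄.
σ₀² = 2.98² = 8.8804, σ² = 4.22² = 17.8084; σ² + n·σ₀² = 17.8084 + 15·8.8804 = 151.0144.
Posterior precision = 1/σ₀² + n/σ² = 1/8.8804 + 15/17.8084 = (σ² + n·σ₀²)/(σ₀²σ²) = 151.0144/(8.8804·17.8084); posterior variance σₙ² = σ₀²σ²/(σ² + n·σ₀²) = 8.8804·17.8084/151.0144 = 1.047223.

1.047223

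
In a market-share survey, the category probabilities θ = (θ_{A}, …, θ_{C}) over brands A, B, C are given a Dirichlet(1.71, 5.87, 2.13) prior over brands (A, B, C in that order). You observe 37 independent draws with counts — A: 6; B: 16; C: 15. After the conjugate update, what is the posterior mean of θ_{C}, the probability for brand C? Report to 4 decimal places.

The Dirichlet prior is conjugate to the Multinomial likelihood: each posterior αⱼ = prior αⱼ + observed count nⱼ.
Posterior concentration: (7.71, 21.87, 17.13), total = 46.71.
E[θ_{C}|data] = α_{C}/Σα = 17.13/46.71 = 0.3667.

0.3667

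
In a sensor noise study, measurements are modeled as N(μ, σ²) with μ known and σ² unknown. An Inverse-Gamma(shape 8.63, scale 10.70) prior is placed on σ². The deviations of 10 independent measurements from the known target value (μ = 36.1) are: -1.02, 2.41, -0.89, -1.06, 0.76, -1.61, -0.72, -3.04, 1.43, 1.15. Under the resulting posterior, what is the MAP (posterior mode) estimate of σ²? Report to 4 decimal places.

With known mean μ and an Inverse-Gamma(α, β) prior on σ², the Normal likelihood is conjugate: posterior is Inv-Gamma(α + n/2, β + Σ(xᵢ−μ)²/2).
Σ(xᵢ−μ)² = (-1.02)² + (2.41)² + (-0.89)² + (-1.06)² + (0.76)² + (-1.61)² + (-0.72)² + (-3.04)² + (1.43)² + (1.15)² = 25.0613.
Posterior: Inv-Gamma(8.63 + 10/2, 10.70 + 25.0613/2) = Inv-Gamma(13.63, 23.23065).
Mode = β/(α+1) = 23.23065/14.63 = 1.5879.

1.5879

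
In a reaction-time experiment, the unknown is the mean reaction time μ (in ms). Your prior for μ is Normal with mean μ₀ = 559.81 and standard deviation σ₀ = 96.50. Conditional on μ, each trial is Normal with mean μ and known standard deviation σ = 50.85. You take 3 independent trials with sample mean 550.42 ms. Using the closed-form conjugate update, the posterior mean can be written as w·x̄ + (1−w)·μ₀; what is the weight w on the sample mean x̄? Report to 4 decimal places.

0.9153

For Normal data with known variance σ², a Normal(μ₀, σ₀²) prior on μ is conjugate. Posterior precision = 1/σ₀² + n/σ²; posterior mean is the precision-weighted average of μ₀ and x̄.
σ₀² = 96.50² = 9312.25, σ² = 50.85² = 2585.7225. Prior precision 1/σ₀² = 1/9312.25; data precision n/σ² = 3/2585.7225.
w = (n/σ²)/(1/σ₀² + n/σ²) = n·σ₀²/(σ² + n·σ₀²) = 3·9312.25/(2585.7225 + 3·9312.25) = 27936.75/30522.4725 = 0.9153.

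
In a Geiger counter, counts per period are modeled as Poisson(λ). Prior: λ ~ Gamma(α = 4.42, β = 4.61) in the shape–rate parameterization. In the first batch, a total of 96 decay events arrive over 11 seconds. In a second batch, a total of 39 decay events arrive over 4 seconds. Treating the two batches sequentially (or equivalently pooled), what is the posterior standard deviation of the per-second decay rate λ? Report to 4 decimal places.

With a Gamma(shape α, rate β) prior, the Poisson likelihood is conjugate: the posterior is Gamma(α + ΣXᵢ, β + n).
After batch 1: Gamma(α+S, β+n) = Gamma(4.42+96, 4.61+11) = Gamma(100.42, 15.61).
After batch 2: Gamma(α+S, β+n) = Gamma(100.42+39, 15.61+4) = Gamma(139.42, 19.61).
SD = √α/β = √139.42/19.61 = 0.6021.

0.6021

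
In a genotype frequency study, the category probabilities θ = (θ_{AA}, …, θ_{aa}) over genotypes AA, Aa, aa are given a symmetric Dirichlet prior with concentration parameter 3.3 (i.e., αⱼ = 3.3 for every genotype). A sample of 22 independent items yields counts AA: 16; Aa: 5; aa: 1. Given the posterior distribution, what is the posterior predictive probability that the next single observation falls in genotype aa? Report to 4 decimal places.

The Dirichlet prior is conjugate to the Multinomial likelihood: each posterior αⱼ = prior αⱼ + observed count nⱼ.
Posterior concentration: (19.3, 8.3, 4.3), total = 31.9.
P(next = aa | data) = α_{aa}/Σα = 0.1348.

0.1348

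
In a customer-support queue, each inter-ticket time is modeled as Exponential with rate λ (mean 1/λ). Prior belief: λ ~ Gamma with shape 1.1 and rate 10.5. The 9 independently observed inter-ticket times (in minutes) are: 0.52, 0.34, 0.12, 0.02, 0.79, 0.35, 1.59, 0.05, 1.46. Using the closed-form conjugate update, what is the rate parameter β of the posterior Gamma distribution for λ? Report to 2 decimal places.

15.74

With a Gamma(shape α, rate β) prior on the exponential rate λ, the posterior after n observations with total T = Σxᵢ is Gamma(α+n, β+T).
Sum of observations T = 5.24 minutes; n = 9.
Posterior: Gamma(1.1+9, 10.5+5.24) = Gamma(10.1, 15.74).
Posterior β = 15.74.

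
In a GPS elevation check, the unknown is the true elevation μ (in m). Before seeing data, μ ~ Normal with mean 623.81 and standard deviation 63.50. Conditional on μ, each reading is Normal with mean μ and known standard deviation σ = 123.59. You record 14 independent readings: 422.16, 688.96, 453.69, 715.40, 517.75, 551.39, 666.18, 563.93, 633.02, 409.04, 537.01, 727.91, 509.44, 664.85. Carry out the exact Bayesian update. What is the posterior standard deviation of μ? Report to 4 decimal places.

29.3035

For Normal data with known variance σ², a Normal(μ₀, σ₀²) prior on μ is conjugate. Posterior precision = 1/σ₀² + n/σ²; posterior mean is the precision-weighted average of μ₀ and x̄.
σ₀² = 63.50² = 4032.25, σ² = 123.59² = 15274.4881; σ² + n·σ₀² = 15274.4881 + 14·4032.25 = 71725.9881.
Posterior precision = 1/σ₀² + n/σ² = 1/4032.25 + 14/15274.4881 = (σ² + n·σ₀²)/(σ₀²σ²) = 71725.9881/(4032.25·15274.4881); posterior variance σₙ² = σ₀²σ²/(σ² + n·σ₀²) = 4032.25·15274.4881/71725.9881 = 858.692313.
Posterior SD = √σₙ² = √(4032.25·15274.4881/71725.9881) = 29.3035.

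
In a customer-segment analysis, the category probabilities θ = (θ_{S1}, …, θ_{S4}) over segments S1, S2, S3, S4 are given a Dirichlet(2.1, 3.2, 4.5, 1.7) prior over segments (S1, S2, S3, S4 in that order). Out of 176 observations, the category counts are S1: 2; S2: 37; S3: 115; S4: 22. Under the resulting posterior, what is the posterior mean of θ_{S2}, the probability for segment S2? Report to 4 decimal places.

The Dirichlet prior is conjugate to the Multinomial likelihood: each posterior αⱼ = prior αⱼ + observed count nⱼ.
Posterior concentration: (4.1, 40.2, 119.5, 23.7), total = 187.5.
E[θ_{S2}|data] = α_{S2}/Σα = 40.2/187.5 = 0.2144.

0.2144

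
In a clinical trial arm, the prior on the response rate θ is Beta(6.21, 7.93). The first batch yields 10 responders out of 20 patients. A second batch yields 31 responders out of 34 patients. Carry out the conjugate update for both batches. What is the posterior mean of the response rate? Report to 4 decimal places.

The Beta prior is conjugate to a Binomial/Bernoulli likelihood; the update adds successes to α and failures to β.
After batch 1: Beta(6.21+10, 7.93+10) = Beta(16.21, 17.93).
After batch 2: Beta(16.21+31, 17.93+3) = Beta(47.21, 20.93).
Posterior mean = α/(α+β) = 47.21/68.14 = 0.6928.

0.6928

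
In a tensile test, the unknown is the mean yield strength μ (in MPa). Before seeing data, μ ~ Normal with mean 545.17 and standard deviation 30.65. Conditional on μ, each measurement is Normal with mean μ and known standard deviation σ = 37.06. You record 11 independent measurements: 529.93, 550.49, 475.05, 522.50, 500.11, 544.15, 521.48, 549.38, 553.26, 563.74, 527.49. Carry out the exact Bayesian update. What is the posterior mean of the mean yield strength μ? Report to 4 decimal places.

532.3880

For Normal data with known variance σ², a Normal(μ₀, σ₀²) prior on μ is conjugate. Posterior precision = 1/σ₀² + n/σ²; posterior mean is the precision-weighted average of μ₀ and x̄.
Σxᵢ = 529.93 + 550.49 + 475.05 + 522.50 + 500.11 + 544.15 + 521.48 + 549.38 + 553.26 + 563.74 + 527.49 = 5837.58, so n·x̄ = 5837.58.
σ₀² = 30.65² = 939.4225, σ² = 37.06² = 1373.4436; σ² + n·σ₀² = 1373.4436 + 11·939.4225 = 11707.0911.
Posterior mean = (μ₀/σ₀² + n·x̄/σ²)/(1/σ₀² + n/σ²) = (σ²·μ₀ + σ₀²·n·x̄)/(σ² + n·σ₀²) = (1373.4436·545.17 + 939.4225·5837.58)/11707.0911 = 6232714.244962/11707.0911 = 532.3880.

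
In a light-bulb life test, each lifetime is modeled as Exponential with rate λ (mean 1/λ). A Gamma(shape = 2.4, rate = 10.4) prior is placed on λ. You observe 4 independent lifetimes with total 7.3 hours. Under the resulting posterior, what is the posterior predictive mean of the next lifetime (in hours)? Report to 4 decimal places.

3.2778

With a Gamma(shape α, rate β) prior on the exponential rate λ, the posterior after n observations with total T = Σxᵢ is Gamma(α+n, β+T).
Posterior: Gamma(2.4+4, 10.4+7.3) = Gamma(6.4, 17.7).
The predictive distribution for the next observation is Lomax; its mean is β/(α−1) = 17.7/5.4 = 3.2778.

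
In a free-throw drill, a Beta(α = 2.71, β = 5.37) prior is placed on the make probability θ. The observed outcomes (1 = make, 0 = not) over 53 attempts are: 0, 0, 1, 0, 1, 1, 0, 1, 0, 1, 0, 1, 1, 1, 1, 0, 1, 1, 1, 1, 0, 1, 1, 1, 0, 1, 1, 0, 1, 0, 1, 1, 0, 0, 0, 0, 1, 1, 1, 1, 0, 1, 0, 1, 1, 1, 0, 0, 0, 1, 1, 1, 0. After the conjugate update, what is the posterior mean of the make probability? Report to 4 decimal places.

0.5683

The Beta prior is conjugate to a Binomial/Bernoulli likelihood; the update adds successes to α and failures to β.
Posterior: Beta(α+k, β+n−k) = Beta(2.71+32, 5.37+21) = Beta(34.71, 26.37).
Posterior mean = α/(α+β) = 34.71/61.08 = 0.5683.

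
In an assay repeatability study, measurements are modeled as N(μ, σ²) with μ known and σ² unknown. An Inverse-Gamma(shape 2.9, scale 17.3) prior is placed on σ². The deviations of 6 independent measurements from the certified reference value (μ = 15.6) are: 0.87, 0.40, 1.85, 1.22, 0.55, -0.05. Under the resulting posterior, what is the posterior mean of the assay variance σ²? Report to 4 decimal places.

4.1564

With known mean μ and an Inverse-Gamma(α, β) prior on σ², the Normal likelihood is conjugate: posterior is Inv-Gamma(α + n/2, β + Σ(xᵢ−μ)²/2).
Σ(xᵢ−μ)² = (0.87)² + (0.40)² + (1.85)² + (1.22)² + (0.55)² + (-0.05)² = 6.1328.
Posterior: Inv-Gamma(2.9 + 6/2, 17.3 + 6.1328/2) = Inv-Gamma(5.90, 20.36640).
E[σ²|data] = β/(α−1) = 20.36640/4.90 = 4.1564.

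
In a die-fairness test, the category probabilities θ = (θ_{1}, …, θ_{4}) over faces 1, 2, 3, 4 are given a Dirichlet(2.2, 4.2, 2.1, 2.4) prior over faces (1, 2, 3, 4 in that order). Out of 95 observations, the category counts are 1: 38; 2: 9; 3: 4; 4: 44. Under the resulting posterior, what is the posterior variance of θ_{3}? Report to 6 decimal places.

0.000508

The Dirichlet prior is conjugate to the Multinomial likelihood: each posterior αⱼ = prior αⱼ + observed count nⱼ.
Posterior concentration: (40.2, 13.2, 6.1, 46.4), total = 105.9.
Var[θ_j] = α_j(Σα−α_j)/((Σα)²(Σα+1)) = 6.1·99.8/(105.9²·106.9) = 0.000508.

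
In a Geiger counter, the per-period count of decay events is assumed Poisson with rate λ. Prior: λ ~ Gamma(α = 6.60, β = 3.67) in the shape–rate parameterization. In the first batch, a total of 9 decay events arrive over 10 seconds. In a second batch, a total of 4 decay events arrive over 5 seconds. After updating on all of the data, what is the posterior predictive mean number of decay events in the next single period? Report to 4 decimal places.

1.0498

With a Gamma(shape α, rate β) prior, the Poisson likelihood is conjugate: the posterior is Gamma(α + ΣXᵢ, β + n).
After batch 1: Gamma(α+S, β+n) = Gamma(6.60+9, 3.67+10) = Gamma(15.60, 13.67).
After batch 2: Gamma(α+S, β+n) = Gamma(15.60+4, 13.67+5) = Gamma(19.60, 18.67).
The predictive distribution for one future period is NegBinom with mean α/β = 1.0498.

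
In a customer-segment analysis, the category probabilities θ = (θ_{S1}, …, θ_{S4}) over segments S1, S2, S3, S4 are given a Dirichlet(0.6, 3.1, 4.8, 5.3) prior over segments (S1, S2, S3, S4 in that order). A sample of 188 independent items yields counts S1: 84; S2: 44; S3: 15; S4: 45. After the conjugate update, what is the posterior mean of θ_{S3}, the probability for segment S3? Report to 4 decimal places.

0.0981

The Dirichlet prior is conjugate to the Multinomial likelihood: each posterior αⱼ = prior αⱼ + observed count nⱼ.
Posterior concentration: (84.6, 47.1, 19.8, 50.3), total = 201.8.
E[θ_{S3}|data] = α_{S3}/Σα = 19.8/201.8 = 0.0981.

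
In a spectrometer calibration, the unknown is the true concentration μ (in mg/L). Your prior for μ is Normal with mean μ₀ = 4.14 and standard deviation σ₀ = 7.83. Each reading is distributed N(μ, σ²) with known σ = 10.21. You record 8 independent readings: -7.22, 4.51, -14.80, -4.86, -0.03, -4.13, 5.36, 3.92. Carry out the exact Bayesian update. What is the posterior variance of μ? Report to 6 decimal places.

10.746472

For Normal data with known variance σ², a Normal(μ₀, σ₀²) prior on μ is conjugate. Posterior precision = 1/σ₀² + n/σ²; posterior mean is the precision-weighted average of μ₀ and x̄.
σ₀² = 7.83² = 61.3089, σ² = 10.21² = 104.2441; σ² + n·σ₀² = 104.2441 + 8·61.3089 = 594.7153.
Posterior precision = 1/σ₀² + n/σ² = 1/61.3089 + 8/104.2441 = (σ² + n·σ₀²)/(σ₀²σ²) = 594.7153/(61.3089·104.2441); posterior variance σₙ² = σ₀²σ²/(σ² + n·σ₀²) = 61.3089·104.2441/594.7153 = 10.746472.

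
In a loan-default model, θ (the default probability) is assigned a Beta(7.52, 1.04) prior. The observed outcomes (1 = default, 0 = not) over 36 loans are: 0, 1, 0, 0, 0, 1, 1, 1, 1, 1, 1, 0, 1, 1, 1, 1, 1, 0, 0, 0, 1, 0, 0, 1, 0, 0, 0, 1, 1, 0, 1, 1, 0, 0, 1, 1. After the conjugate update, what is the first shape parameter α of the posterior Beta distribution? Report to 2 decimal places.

27.52

The Beta prior is conjugate to a Binomial/Bernoulli likelihood; the update adds successes to α and failures to β.
Posterior: Beta(α+k, β+n−k) = Beta(7.52+20, 1.04+16) = Beta(27.52, 17.04).
Posterior α = 27.52.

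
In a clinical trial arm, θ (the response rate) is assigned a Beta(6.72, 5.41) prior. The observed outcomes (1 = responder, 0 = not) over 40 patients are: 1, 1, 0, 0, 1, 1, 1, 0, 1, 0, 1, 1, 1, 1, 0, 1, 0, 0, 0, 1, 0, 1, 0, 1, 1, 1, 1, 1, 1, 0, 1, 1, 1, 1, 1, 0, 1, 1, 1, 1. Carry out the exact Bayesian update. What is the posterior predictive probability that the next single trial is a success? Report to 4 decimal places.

The Beta prior is conjugate to a Binomial/Bernoulli likelihood; the update adds successes to α and failures to β.
Posterior: Beta(α+k, β+n−k) = Beta(6.72+28, 5.41+12) = Beta(34.72, 17.41).
For a single future Bernoulli trial, P(success | data) = α/(α+β) = 0.6660.

0.6660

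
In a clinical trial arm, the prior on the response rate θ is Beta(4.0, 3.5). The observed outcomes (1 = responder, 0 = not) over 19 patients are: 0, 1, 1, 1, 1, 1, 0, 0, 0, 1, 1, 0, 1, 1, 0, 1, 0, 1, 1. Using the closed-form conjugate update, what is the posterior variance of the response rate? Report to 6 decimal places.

0.008699

The Beta prior is conjugate to a Binomial/Bernoulli likelihood; the update adds successes to α and failures to β.
Posterior: Beta(α+k, β+n−k) = Beta(4.0+12, 3.5+7) = Beta(16.0, 10.5).
Var = αβ/((α+β)²(α+β+1)) = 16.0·10.5/(26.5²·27.5) = 0.008699.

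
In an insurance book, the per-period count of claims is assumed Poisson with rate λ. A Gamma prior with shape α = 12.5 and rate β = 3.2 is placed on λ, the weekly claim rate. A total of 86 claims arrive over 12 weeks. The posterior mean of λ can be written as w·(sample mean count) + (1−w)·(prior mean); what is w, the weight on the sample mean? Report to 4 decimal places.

With a Gamma(shape α, rate β) prior, the Poisson likelihood is conjugate: the posterior is Gamma(α + ΣXᵢ, β + n).
Posterior mean = (α₀+S)/(β₀+n) = [n/(β₀+n)]·(S/n) + [β₀/(β₀+n)]·(α₀/β₀), so only n and β₀ enter the weight.
Weight on data w = n/(β₀+n) = 12/(3.2+12) = 12/15.2 = 0.7895.

0.7895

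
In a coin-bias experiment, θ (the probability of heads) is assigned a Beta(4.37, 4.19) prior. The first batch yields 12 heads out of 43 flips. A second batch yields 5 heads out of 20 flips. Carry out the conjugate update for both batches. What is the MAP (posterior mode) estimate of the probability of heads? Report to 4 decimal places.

The Beta prior is conjugate to a Binomial/Bernoulli likelihood; the update adds successes to α and failures to β.
After batch 1: Beta(4.37+12, 4.19+31) = Beta(16.37, 35.19).
After batch 2: Beta(16.37+5, 35.19+15) = Beta(21.37, 50.19).
Mode of Beta(a,b) for a,b>1 is (a−1)/(a+b−2) = 20.37/69.56 = 0.2928.

0.2928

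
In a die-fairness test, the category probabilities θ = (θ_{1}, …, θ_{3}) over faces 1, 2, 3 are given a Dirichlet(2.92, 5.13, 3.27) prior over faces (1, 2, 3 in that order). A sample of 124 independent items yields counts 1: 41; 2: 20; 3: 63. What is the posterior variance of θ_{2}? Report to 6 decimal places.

0.001109

The Dirichlet prior is conjugate to the Multinomial likelihood: each posterior αⱼ = prior αⱼ + observed count nⱼ.
Posterior concentration: (43.92, 25.13, 66.27), total = 135.32.
Var[θ_j] = α_j(Σα−α_j)/((Σα)²(Σα+1)) = 25.13·110.19/(135.32²·136.32) = 0.001109.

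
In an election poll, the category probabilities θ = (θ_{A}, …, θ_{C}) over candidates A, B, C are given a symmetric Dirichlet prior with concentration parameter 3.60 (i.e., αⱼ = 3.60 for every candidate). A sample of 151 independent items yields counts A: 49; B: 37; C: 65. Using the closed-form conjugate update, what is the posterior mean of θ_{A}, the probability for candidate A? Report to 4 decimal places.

The Dirichlet prior is conjugate to the Multinomial likelihood: each posterior αⱼ = prior αⱼ + observed count nⱼ.
Posterior concentration: (52.60, 40.60, 68.60), total = 161.80.
E[θ_{A}|data] = α_{A}/Σα = 52.60/161.80 = 0.3251.

0.3251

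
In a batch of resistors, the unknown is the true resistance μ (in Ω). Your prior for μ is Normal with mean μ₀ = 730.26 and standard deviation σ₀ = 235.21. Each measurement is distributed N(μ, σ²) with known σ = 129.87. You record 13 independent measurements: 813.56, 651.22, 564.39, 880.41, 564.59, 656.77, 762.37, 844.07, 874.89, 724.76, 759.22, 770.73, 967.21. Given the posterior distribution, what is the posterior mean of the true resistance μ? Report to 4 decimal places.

755.8754

For Normal data with known variance σ², a Normal(μ₀, σ₀²) prior on μ is conjugate. Posterior precision = 1/σ₀² + n/σ²; posterior mean is the precision-weighted average of μ₀ and x̄.
Σxᵢ = 813.56 + 651.22 + 564.39 + 880.41 + 564.59 + 656.77 + 762.37 + 844.07 + 874.89 + 724.76 + 759.22 + 770.73 + 967.21 = 9834.19, so n·x̄ = 9834.19.
σ₀² = 235.21² = 55323.7441, σ² = 129.87² = 16866.2169; σ² + n·σ₀² = 16866.2169 + 13·55323.7441 = 736074.8902.
Posterior mean = (μ₀/σ₀² + n·x̄/σ²)/(1/σ₀² + n/σ²) = (σ²·μ₀ + σ₀²·n·x̄)/(σ² + n·σ₀²) = (16866.2169·730.26 + 55323.7441·9834.19)/736074.8902 = 556380934.544173/736074.8902 = 755.8754.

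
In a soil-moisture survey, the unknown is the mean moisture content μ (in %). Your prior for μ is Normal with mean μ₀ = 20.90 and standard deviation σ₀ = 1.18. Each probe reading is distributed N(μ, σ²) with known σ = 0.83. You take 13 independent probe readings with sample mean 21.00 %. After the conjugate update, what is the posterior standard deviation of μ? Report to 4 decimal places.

For Normal data with known variance σ², a Normal(μ₀, σ₀²) prior on μ is conjugate. Posterior precision = 1/σ₀² + n/σ²; posterior mean is the precision-weighted average of μ₀ and x̄.
σ₀² = 1.18² = 1.3924, σ² = 0.83² = 0.6889; σ² + n·σ₀² = 0.6889 + 13·1.3924 = 18.7901.
Posterior precision = 1/σ₀² + n/σ² = 1/1.3924 + 13/0.6889 = (σ² + n·σ₀²)/(σ₀²σ²) = 18.7901/(1.3924·0.6889); posterior variance σₙ² = σ₀²σ²/(σ² + n·σ₀²) = 1.3924·0.6889/18.7901 = 0.051049.
Posterior SD = √σₙ² = √(1.3924·0.6889/18.7901) = 0.2259.

0.2259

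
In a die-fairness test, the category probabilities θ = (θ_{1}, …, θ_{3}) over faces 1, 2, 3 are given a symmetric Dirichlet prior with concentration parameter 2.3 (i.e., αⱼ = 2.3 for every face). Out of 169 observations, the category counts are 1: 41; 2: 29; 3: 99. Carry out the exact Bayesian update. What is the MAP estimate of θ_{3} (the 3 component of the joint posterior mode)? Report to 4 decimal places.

0.5801

The Dirichlet prior is conjugate to the Multinomial likelihood: each posterior αⱼ = prior αⱼ + observed count nⱼ.
Posterior concentration: (43.3, 31.3, 101.3), total = 175.9.
Joint mode component: (α_{3}−1)/(Σα−K) = 100.3/172.9 = 0.5801.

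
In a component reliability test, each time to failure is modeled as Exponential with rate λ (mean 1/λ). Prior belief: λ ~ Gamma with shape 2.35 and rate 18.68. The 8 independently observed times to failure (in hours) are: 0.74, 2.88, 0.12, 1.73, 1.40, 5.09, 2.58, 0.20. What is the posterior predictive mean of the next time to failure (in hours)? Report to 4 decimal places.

With a Gamma(shape α, rate β) prior on the exponential rate λ, the posterior after n observations with total T = Σxᵢ is Gamma(α+n, β+T).
Sum of observations T = 14.74 hours; n = 8.
Posterior: Gamma(2.35+8, 18.68+14.74) = Gamma(10.35, 33.42).
The predictive distribution for the next observation is Lomax; its mean is β/(α−1) = 33.42/9.35 = 3.5743.

3.5743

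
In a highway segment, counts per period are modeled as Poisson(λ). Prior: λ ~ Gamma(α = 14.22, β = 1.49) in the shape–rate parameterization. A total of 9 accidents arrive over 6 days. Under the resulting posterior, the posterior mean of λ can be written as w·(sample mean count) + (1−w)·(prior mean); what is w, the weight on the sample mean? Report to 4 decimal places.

With a Gamma(shape α, rate β) prior, the Poisson likelihood is conjugate: the posterior is Gamma(α + ΣXᵢ, β + n).
Posterior mean = (α₀+S)/(β₀+n) = [n/(β₀+n)]·(S/n) + [β₀/(β₀+n)]·(α₀/β₀), so only n and β₀ enter the weight.
Weight on data w = n/(β₀+n) = 6/(1.49+6) = 6/7.49 = 0.8011.

0.8011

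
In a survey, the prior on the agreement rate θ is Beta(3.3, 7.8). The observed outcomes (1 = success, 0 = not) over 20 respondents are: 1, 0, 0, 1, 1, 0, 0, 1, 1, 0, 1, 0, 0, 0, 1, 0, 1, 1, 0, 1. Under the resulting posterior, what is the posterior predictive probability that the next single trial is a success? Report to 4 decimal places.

The Beta prior is conjugate to a Binomial/Bernoulli likelihood; the update adds successes to α and failures to β.
Posterior: Beta(α+k, β+n−k) = Beta(3.3+10, 7.8+10) = Beta(13.3, 17.8).
For a single future Bernoulli trial, P(success | data) = α/(α+β) = 0.4277.

0.4277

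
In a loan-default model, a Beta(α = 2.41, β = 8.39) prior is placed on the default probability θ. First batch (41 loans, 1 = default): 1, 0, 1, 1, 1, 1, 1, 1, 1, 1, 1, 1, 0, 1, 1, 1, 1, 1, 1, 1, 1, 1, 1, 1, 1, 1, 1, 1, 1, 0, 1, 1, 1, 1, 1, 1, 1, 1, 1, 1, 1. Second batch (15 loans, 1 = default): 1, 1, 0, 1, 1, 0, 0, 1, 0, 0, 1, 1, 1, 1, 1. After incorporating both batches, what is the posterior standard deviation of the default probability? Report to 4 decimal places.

0.0523

The Beta prior is conjugate to a Binomial/Bernoulli likelihood; the update adds successes to α and failures to β.
After batch 1: Beta(2.41+38, 8.39+3) = Beta(40.41, 11.39).
After batch 2: Beta(40.41+10, 11.39+5) = Beta(50.41, 16.39).
Var = αβ/((α+β)²(α+β+1)) = 50.41·16.39/(66.80²·67.80) = 0.00273095; SD = √0.00273095 = 0.0523.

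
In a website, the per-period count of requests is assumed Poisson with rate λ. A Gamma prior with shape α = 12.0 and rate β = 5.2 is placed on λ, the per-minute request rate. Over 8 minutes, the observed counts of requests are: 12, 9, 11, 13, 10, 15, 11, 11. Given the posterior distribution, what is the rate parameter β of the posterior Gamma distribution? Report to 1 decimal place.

13.2

With a Gamma(shape α, rate β) prior, the Poisson likelihood is conjugate: the posterior is Gamma(α + ΣXᵢ, β + n).
Sum of counts S = 92 over n = 8 minutes.
Posterior: Gamma(α+S, β+n) = Gamma(12.0+92, 5.2+8) = Gamma(104.0, 13.2).
Posterior β = 13.2.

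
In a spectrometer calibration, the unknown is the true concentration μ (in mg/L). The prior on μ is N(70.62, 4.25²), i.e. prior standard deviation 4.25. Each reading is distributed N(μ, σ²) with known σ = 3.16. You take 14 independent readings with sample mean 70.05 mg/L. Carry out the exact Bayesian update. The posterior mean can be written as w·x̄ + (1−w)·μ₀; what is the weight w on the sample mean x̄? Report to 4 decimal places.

For Normal data with known variance σ², a Normal(μ₀, σ₀²) prior on μ is conjugate. Posterior precision = 1/σ₀² + n/σ²; posterior mean is the precision-weighted average of μ₀ and x̄.
σ₀² = 4.25² = 18.0625, σ² = 3.16² = 9.9856. Prior precision 1/σ₀² = 1/18.0625; data precision n/σ² = 14/9.9856.
w = (n/σ²)/(1/σ₀² + n/σ²) = n·σ₀²/(σ² + n·σ₀²) = 14·18.0625/(9.9856 + 14·18.0625) = 252.875/262.8606 = 0.9620.

0.9620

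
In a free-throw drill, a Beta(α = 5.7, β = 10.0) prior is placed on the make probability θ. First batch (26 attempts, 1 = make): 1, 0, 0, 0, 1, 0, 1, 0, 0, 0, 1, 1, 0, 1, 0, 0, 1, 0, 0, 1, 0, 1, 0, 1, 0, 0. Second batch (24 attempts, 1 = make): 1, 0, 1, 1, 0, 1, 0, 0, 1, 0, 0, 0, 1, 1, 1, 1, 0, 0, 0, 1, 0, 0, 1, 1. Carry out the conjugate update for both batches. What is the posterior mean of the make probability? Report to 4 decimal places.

The Beta prior is conjugate to a Binomial/Bernoulli likelihood; the update adds successes to α and failures to β.
After batch 1: Beta(5.7+10, 10.0+16) = Beta(15.7, 26.0).
After batch 2: Beta(15.7+12, 26.0+12) = Beta(27.7, 38.0).
Posterior mean = α/(α+β) = 27.7/65.7 = 0.4216.

0.4216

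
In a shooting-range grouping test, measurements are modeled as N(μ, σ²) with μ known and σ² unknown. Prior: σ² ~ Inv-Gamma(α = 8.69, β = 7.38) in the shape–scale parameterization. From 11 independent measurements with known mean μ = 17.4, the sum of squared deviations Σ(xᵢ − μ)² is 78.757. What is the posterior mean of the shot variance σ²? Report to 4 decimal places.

3.5450

With known mean μ and an Inverse-Gamma(α, β) prior on σ², the Normal likelihood is conjugate: posterior is Inv-Gamma(α + n/2, β + Σ(xᵢ−μ)²/2).
Posterior: Inv-Gamma(8.69 + 11/2, 7.38 + 78.757/2) = Inv-Gamma(14.19, 46.7585).
E[σ²|data] = β/(α−1) = 46.7585/13.19 = 3.5450.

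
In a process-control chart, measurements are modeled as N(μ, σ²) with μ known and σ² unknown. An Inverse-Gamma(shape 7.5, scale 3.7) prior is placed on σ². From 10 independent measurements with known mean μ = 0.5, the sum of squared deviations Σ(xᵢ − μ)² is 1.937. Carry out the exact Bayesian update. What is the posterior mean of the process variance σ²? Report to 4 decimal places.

0.4060

With known mean μ and an Inverse-Gamma(α, β) prior on σ², the Normal likelihood is conjugate: posterior is Inv-Gamma(α + n/2, β + Σ(xᵢ−μ)²/2).
Posterior: Inv-Gamma(7.5 + 10/2, 3.7 + 1.937/2) = Inv-Gamma(12.50, 4.6685).
E[σ²|data] = β/(α−1) = 4.6685/11.50 = 0.4060.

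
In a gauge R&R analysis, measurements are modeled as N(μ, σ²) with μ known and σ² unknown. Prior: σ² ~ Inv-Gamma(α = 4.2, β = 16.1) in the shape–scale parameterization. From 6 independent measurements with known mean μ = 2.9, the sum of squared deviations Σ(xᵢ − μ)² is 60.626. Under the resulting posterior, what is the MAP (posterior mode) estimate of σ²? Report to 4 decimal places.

5.6601

With known mean μ and an Inverse-Gamma(α, β) prior on σ², the Normal likelihood is conjugate: posterior is Inv-Gamma(α + n/2, β + Σ(xᵢ−μ)²/2).
Posterior: Inv-Gamma(4.2 + 6/2, 16.1 + 60.626/2) = Inv-Gamma(7.20, 46.4130).
Mode = β/(α+1) = 46.4130/8.20 = 5.6601.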